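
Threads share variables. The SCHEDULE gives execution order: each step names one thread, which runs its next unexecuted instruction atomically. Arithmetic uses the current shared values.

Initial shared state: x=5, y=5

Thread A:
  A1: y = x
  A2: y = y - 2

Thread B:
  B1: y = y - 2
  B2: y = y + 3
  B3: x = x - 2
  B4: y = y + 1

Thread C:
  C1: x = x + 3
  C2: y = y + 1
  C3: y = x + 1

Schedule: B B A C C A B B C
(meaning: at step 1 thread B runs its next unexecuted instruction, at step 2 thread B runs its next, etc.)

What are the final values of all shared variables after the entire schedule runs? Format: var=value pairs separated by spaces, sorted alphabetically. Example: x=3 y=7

Answer: x=6 y=7

Derivation:
Step 1: thread B executes B1 (y = y - 2). Shared: x=5 y=3. PCs: A@0 B@1 C@0
Step 2: thread B executes B2 (y = y + 3). Shared: x=5 y=6. PCs: A@0 B@2 C@0
Step 3: thread A executes A1 (y = x). Shared: x=5 y=5. PCs: A@1 B@2 C@0
Step 4: thread C executes C1 (x = x + 3). Shared: x=8 y=5. PCs: A@1 B@2 C@1
Step 5: thread C executes C2 (y = y + 1). Shared: x=8 y=6. PCs: A@1 B@2 C@2
Step 6: thread A executes A2 (y = y - 2). Shared: x=8 y=4. PCs: A@2 B@2 C@2
Step 7: thread B executes B3 (x = x - 2). Shared: x=6 y=4. PCs: A@2 B@3 C@2
Step 8: thread B executes B4 (y = y + 1). Shared: x=6 y=5. PCs: A@2 B@4 C@2
Step 9: thread C executes C3 (y = x + 1). Shared: x=6 y=7. PCs: A@2 B@4 C@3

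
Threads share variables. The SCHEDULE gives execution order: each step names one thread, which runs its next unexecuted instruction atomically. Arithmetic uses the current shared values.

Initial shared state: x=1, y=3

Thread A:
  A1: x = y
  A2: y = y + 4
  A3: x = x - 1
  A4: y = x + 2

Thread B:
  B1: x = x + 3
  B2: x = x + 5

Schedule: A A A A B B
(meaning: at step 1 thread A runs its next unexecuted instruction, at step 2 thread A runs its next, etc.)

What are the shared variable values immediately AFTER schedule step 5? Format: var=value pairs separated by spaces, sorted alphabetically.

Answer: x=5 y=4

Derivation:
Step 1: thread A executes A1 (x = y). Shared: x=3 y=3. PCs: A@1 B@0
Step 2: thread A executes A2 (y = y + 4). Shared: x=3 y=7. PCs: A@2 B@0
Step 3: thread A executes A3 (x = x - 1). Shared: x=2 y=7. PCs: A@3 B@0
Step 4: thread A executes A4 (y = x + 2). Shared: x=2 y=4. PCs: A@4 B@0
Step 5: thread B executes B1 (x = x + 3). Shared: x=5 y=4. PCs: A@4 B@1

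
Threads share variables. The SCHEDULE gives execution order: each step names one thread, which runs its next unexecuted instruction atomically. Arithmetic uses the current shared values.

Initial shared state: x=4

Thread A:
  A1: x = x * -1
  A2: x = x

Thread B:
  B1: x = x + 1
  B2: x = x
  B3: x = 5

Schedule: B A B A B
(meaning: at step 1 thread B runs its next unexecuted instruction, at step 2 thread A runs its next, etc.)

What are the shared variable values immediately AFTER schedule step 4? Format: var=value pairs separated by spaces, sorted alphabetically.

Step 1: thread B executes B1 (x = x + 1). Shared: x=5. PCs: A@0 B@1
Step 2: thread A executes A1 (x = x * -1). Shared: x=-5. PCs: A@1 B@1
Step 3: thread B executes B2 (x = x). Shared: x=-5. PCs: A@1 B@2
Step 4: thread A executes A2 (x = x). Shared: x=-5. PCs: A@2 B@2

Answer: x=-5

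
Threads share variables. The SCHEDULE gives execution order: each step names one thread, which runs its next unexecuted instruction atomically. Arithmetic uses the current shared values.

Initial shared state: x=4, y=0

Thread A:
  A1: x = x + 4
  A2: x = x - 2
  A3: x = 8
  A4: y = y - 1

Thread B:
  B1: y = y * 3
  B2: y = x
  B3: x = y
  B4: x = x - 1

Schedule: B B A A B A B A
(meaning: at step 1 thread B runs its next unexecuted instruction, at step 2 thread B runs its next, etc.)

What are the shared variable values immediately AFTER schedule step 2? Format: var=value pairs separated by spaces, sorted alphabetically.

Answer: x=4 y=4

Derivation:
Step 1: thread B executes B1 (y = y * 3). Shared: x=4 y=0. PCs: A@0 B@1
Step 2: thread B executes B2 (y = x). Shared: x=4 y=4. PCs: A@0 B@2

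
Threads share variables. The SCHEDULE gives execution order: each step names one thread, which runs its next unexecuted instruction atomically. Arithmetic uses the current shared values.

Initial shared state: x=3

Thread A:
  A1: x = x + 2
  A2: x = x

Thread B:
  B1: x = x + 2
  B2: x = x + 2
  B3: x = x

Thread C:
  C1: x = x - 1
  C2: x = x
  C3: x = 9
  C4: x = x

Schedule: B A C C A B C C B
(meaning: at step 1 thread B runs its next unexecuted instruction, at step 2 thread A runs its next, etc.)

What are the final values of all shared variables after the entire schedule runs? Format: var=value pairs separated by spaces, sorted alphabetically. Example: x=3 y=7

Step 1: thread B executes B1 (x = x + 2). Shared: x=5. PCs: A@0 B@1 C@0
Step 2: thread A executes A1 (x = x + 2). Shared: x=7. PCs: A@1 B@1 C@0
Step 3: thread C executes C1 (x = x - 1). Shared: x=6. PCs: A@1 B@1 C@1
Step 4: thread C executes C2 (x = x). Shared: x=6. PCs: A@1 B@1 C@2
Step 5: thread A executes A2 (x = x). Shared: x=6. PCs: A@2 B@1 C@2
Step 6: thread B executes B2 (x = x + 2). Shared: x=8. PCs: A@2 B@2 C@2
Step 7: thread C executes C3 (x = 9). Shared: x=9. PCs: A@2 B@2 C@3
Step 8: thread C executes C4 (x = x). Shared: x=9. PCs: A@2 B@2 C@4
Step 9: thread B executes B3 (x = x). Shared: x=9. PCs: A@2 B@3 C@4

Answer: x=9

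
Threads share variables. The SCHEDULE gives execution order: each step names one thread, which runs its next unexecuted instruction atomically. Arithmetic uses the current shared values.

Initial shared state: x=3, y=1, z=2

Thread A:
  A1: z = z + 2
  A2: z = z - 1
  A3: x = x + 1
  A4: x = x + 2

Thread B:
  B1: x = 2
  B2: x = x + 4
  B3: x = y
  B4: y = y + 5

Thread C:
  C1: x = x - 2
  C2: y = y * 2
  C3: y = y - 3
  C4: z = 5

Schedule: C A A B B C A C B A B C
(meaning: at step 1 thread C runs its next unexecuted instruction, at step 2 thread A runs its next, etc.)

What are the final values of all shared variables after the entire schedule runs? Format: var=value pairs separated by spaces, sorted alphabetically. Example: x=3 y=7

Step 1: thread C executes C1 (x = x - 2). Shared: x=1 y=1 z=2. PCs: A@0 B@0 C@1
Step 2: thread A executes A1 (z = z + 2). Shared: x=1 y=1 z=4. PCs: A@1 B@0 C@1
Step 3: thread A executes A2 (z = z - 1). Shared: x=1 y=1 z=3. PCs: A@2 B@0 C@1
Step 4: thread B executes B1 (x = 2). Shared: x=2 y=1 z=3. PCs: A@2 B@1 C@1
Step 5: thread B executes B2 (x = x + 4). Shared: x=6 y=1 z=3. PCs: A@2 B@2 C@1
Step 6: thread C executes C2 (y = y * 2). Shared: x=6 y=2 z=3. PCs: A@2 B@2 C@2
Step 7: thread A executes A3 (x = x + 1). Shared: x=7 y=2 z=3. PCs: A@3 B@2 C@2
Step 8: thread C executes C3 (y = y - 3). Shared: x=7 y=-1 z=3. PCs: A@3 B@2 C@3
Step 9: thread B executes B3 (x = y). Shared: x=-1 y=-1 z=3. PCs: A@3 B@3 C@3
Step 10: thread A executes A4 (x = x + 2). Shared: x=1 y=-1 z=3. PCs: A@4 B@3 C@3
Step 11: thread B executes B4 (y = y + 5). Shared: x=1 y=4 z=3. PCs: A@4 B@4 C@3
Step 12: thread C executes C4 (z = 5). Shared: x=1 y=4 z=5. PCs: A@4 B@4 C@4

Answer: x=1 y=4 z=5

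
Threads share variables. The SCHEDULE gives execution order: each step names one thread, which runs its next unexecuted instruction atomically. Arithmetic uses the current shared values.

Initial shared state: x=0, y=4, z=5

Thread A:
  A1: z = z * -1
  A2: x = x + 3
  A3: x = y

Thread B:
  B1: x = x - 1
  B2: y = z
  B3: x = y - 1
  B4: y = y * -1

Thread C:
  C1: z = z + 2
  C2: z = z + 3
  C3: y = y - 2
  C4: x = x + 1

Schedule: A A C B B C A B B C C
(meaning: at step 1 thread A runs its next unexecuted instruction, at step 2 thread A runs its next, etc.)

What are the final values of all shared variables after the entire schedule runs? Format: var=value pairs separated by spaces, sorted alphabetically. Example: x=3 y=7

Step 1: thread A executes A1 (z = z * -1). Shared: x=0 y=4 z=-5. PCs: A@1 B@0 C@0
Step 2: thread A executes A2 (x = x + 3). Shared: x=3 y=4 z=-5. PCs: A@2 B@0 C@0
Step 3: thread C executes C1 (z = z + 2). Shared: x=3 y=4 z=-3. PCs: A@2 B@0 C@1
Step 4: thread B executes B1 (x = x - 1). Shared: x=2 y=4 z=-3. PCs: A@2 B@1 C@1
Step 5: thread B executes B2 (y = z). Shared: x=2 y=-3 z=-3. PCs: A@2 B@2 C@1
Step 6: thread C executes C2 (z = z + 3). Shared: x=2 y=-3 z=0. PCs: A@2 B@2 C@2
Step 7: thread A executes A3 (x = y). Shared: x=-3 y=-3 z=0. PCs: A@3 B@2 C@2
Step 8: thread B executes B3 (x = y - 1). Shared: x=-4 y=-3 z=0. PCs: A@3 B@3 C@2
Step 9: thread B executes B4 (y = y * -1). Shared: x=-4 y=3 z=0. PCs: A@3 B@4 C@2
Step 10: thread C executes C3 (y = y - 2). Shared: x=-4 y=1 z=0. PCs: A@3 B@4 C@3
Step 11: thread C executes C4 (x = x + 1). Shared: x=-3 y=1 z=0. PCs: A@3 B@4 C@4

Answer: x=-3 y=1 z=0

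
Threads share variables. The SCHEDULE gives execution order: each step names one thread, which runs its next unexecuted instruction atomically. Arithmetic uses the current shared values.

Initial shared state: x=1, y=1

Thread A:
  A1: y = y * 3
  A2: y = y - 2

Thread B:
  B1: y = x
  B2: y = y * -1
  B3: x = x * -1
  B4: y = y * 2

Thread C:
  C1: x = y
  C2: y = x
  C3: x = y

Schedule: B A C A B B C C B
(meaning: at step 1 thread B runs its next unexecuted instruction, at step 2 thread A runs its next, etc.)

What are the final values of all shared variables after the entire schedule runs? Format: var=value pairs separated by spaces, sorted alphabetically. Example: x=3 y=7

Step 1: thread B executes B1 (y = x). Shared: x=1 y=1. PCs: A@0 B@1 C@0
Step 2: thread A executes A1 (y = y * 3). Shared: x=1 y=3. PCs: A@1 B@1 C@0
Step 3: thread C executes C1 (x = y). Shared: x=3 y=3. PCs: A@1 B@1 C@1
Step 4: thread A executes A2 (y = y - 2). Shared: x=3 y=1. PCs: A@2 B@1 C@1
Step 5: thread B executes B2 (y = y * -1). Shared: x=3 y=-1. PCs: A@2 B@2 C@1
Step 6: thread B executes B3 (x = x * -1). Shared: x=-3 y=-1. PCs: A@2 B@3 C@1
Step 7: thread C executes C2 (y = x). Shared: x=-3 y=-3. PCs: A@2 B@3 C@2
Step 8: thread C executes C3 (x = y). Shared: x=-3 y=-3. PCs: A@2 B@3 C@3
Step 9: thread B executes B4 (y = y * 2). Shared: x=-3 y=-6. PCs: A@2 B@4 C@3

Answer: x=-3 y=-6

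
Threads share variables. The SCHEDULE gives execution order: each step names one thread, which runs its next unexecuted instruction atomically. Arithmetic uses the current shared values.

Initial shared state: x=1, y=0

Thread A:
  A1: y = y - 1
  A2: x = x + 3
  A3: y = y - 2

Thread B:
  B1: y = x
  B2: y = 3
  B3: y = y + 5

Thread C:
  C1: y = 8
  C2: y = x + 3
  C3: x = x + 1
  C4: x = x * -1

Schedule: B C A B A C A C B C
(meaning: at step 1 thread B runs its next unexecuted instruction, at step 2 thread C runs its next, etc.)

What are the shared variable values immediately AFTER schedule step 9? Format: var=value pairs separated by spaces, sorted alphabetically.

Answer: x=5 y=10

Derivation:
Step 1: thread B executes B1 (y = x). Shared: x=1 y=1. PCs: A@0 B@1 C@0
Step 2: thread C executes C1 (y = 8). Shared: x=1 y=8. PCs: A@0 B@1 C@1
Step 3: thread A executes A1 (y = y - 1). Shared: x=1 y=7. PCs: A@1 B@1 C@1
Step 4: thread B executes B2 (y = 3). Shared: x=1 y=3. PCs: A@1 B@2 C@1
Step 5: thread A executes A2 (x = x + 3). Shared: x=4 y=3. PCs: A@2 B@2 C@1
Step 6: thread C executes C2 (y = x + 3). Shared: x=4 y=7. PCs: A@2 B@2 C@2
Step 7: thread A executes A3 (y = y - 2). Shared: x=4 y=5. PCs: A@3 B@2 C@2
Step 8: thread C executes C3 (x = x + 1). Shared: x=5 y=5. PCs: A@3 B@2 C@3
Step 9: thread B executes B3 (y = y + 5). Shared: x=5 y=10. PCs: A@3 B@3 C@3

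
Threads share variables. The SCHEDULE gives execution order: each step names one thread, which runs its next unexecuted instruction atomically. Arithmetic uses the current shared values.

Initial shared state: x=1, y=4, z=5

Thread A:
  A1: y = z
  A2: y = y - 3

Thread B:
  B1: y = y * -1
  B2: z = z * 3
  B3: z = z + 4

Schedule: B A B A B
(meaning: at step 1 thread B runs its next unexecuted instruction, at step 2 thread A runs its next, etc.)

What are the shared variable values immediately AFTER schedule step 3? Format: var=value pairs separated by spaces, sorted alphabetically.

Answer: x=1 y=5 z=15

Derivation:
Step 1: thread B executes B1 (y = y * -1). Shared: x=1 y=-4 z=5. PCs: A@0 B@1
Step 2: thread A executes A1 (y = z). Shared: x=1 y=5 z=5. PCs: A@1 B@1
Step 3: thread B executes B2 (z = z * 3). Shared: x=1 y=5 z=15. PCs: A@1 B@2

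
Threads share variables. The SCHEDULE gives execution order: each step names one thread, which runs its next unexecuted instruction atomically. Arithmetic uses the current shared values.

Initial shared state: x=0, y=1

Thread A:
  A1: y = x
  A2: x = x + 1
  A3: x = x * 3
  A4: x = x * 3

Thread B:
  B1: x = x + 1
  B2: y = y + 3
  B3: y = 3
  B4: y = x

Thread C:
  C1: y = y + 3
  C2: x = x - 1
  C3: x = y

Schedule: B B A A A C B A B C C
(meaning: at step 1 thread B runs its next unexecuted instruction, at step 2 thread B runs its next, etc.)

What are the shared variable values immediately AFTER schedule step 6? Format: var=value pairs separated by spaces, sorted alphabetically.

Step 1: thread B executes B1 (x = x + 1). Shared: x=1 y=1. PCs: A@0 B@1 C@0
Step 2: thread B executes B2 (y = y + 3). Shared: x=1 y=4. PCs: A@0 B@2 C@0
Step 3: thread A executes A1 (y = x). Shared: x=1 y=1. PCs: A@1 B@2 C@0
Step 4: thread A executes A2 (x = x + 1). Shared: x=2 y=1. PCs: A@2 B@2 C@0
Step 5: thread A executes A3 (x = x * 3). Shared: x=6 y=1. PCs: A@3 B@2 C@0
Step 6: thread C executes C1 (y = y + 3). Shared: x=6 y=4. PCs: A@3 B@2 C@1

Answer: x=6 y=4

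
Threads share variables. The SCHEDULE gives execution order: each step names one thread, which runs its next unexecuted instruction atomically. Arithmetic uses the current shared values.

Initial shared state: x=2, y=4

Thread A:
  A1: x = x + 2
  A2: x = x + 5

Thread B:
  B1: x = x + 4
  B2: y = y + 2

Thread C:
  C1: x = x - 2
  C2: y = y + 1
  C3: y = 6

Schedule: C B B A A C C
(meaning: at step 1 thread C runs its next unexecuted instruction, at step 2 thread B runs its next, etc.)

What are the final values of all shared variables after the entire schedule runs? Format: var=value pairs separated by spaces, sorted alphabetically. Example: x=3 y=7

Step 1: thread C executes C1 (x = x - 2). Shared: x=0 y=4. PCs: A@0 B@0 C@1
Step 2: thread B executes B1 (x = x + 4). Shared: x=4 y=4. PCs: A@0 B@1 C@1
Step 3: thread B executes B2 (y = y + 2). Shared: x=4 y=6. PCs: A@0 B@2 C@1
Step 4: thread A executes A1 (x = x + 2). Shared: x=6 y=6. PCs: A@1 B@2 C@1
Step 5: thread A executes A2 (x = x + 5). Shared: x=11 y=6. PCs: A@2 B@2 C@1
Step 6: thread C executes C2 (y = y + 1). Shared: x=11 y=7. PCs: A@2 B@2 C@2
Step 7: thread C executes C3 (y = 6). Shared: x=11 y=6. PCs: A@2 B@2 C@3

Answer: x=11 y=6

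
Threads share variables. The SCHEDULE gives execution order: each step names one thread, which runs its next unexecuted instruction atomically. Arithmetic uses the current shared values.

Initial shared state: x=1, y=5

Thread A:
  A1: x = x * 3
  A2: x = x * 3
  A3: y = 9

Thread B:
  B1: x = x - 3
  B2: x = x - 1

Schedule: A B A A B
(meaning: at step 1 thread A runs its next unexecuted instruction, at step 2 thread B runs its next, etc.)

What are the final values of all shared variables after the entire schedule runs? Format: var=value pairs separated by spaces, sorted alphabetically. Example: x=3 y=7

Step 1: thread A executes A1 (x = x * 3). Shared: x=3 y=5. PCs: A@1 B@0
Step 2: thread B executes B1 (x = x - 3). Shared: x=0 y=5. PCs: A@1 B@1
Step 3: thread A executes A2 (x = x * 3). Shared: x=0 y=5. PCs: A@2 B@1
Step 4: thread A executes A3 (y = 9). Shared: x=0 y=9. PCs: A@3 B@1
Step 5: thread B executes B2 (x = x - 1). Shared: x=-1 y=9. PCs: A@3 B@2

Answer: x=-1 y=9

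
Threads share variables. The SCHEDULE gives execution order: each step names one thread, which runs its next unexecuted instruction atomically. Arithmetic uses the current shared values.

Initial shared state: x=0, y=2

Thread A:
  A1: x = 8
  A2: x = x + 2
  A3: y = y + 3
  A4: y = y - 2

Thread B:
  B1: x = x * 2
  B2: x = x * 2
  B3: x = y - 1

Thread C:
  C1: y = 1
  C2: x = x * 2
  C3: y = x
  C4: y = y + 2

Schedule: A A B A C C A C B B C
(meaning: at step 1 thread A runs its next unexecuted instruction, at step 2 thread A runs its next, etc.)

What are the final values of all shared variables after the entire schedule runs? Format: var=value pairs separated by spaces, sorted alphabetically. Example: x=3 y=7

Step 1: thread A executes A1 (x = 8). Shared: x=8 y=2. PCs: A@1 B@0 C@0
Step 2: thread A executes A2 (x = x + 2). Shared: x=10 y=2. PCs: A@2 B@0 C@0
Step 3: thread B executes B1 (x = x * 2). Shared: x=20 y=2. PCs: A@2 B@1 C@0
Step 4: thread A executes A3 (y = y + 3). Shared: x=20 y=5. PCs: A@3 B@1 C@0
Step 5: thread C executes C1 (y = 1). Shared: x=20 y=1. PCs: A@3 B@1 C@1
Step 6: thread C executes C2 (x = x * 2). Shared: x=40 y=1. PCs: A@3 B@1 C@2
Step 7: thread A executes A4 (y = y - 2). Shared: x=40 y=-1. PCs: A@4 B@1 C@2
Step 8: thread C executes C3 (y = x). Shared: x=40 y=40. PCs: A@4 B@1 C@3
Step 9: thread B executes B2 (x = x * 2). Shared: x=80 y=40. PCs: A@4 B@2 C@3
Step 10: thread B executes B3 (x = y - 1). Shared: x=39 y=40. PCs: A@4 B@3 C@3
Step 11: thread C executes C4 (y = y + 2). Shared: x=39 y=42. PCs: A@4 B@3 C@4

Answer: x=39 y=42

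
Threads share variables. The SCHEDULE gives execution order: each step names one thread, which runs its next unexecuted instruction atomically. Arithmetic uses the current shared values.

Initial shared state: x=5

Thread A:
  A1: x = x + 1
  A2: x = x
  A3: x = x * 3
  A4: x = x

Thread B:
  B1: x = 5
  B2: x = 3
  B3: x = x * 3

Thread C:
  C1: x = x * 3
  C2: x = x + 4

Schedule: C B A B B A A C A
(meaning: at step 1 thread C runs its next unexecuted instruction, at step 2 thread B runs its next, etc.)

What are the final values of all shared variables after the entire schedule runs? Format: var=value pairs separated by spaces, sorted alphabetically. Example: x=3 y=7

Answer: x=31

Derivation:
Step 1: thread C executes C1 (x = x * 3). Shared: x=15. PCs: A@0 B@0 C@1
Step 2: thread B executes B1 (x = 5). Shared: x=5. PCs: A@0 B@1 C@1
Step 3: thread A executes A1 (x = x + 1). Shared: x=6. PCs: A@1 B@1 C@1
Step 4: thread B executes B2 (x = 3). Shared: x=3. PCs: A@1 B@2 C@1
Step 5: thread B executes B3 (x = x * 3). Shared: x=9. PCs: A@1 B@3 C@1
Step 6: thread A executes A2 (x = x). Shared: x=9. PCs: A@2 B@3 C@1
Step 7: thread A executes A3 (x = x * 3). Shared: x=27. PCs: A@3 B@3 C@1
Step 8: thread C executes C2 (x = x + 4). Shared: x=31. PCs: A@3 B@3 C@2
Step 9: thread A executes A4 (x = x). Shared: x=31. PCs: A@4 B@3 C@2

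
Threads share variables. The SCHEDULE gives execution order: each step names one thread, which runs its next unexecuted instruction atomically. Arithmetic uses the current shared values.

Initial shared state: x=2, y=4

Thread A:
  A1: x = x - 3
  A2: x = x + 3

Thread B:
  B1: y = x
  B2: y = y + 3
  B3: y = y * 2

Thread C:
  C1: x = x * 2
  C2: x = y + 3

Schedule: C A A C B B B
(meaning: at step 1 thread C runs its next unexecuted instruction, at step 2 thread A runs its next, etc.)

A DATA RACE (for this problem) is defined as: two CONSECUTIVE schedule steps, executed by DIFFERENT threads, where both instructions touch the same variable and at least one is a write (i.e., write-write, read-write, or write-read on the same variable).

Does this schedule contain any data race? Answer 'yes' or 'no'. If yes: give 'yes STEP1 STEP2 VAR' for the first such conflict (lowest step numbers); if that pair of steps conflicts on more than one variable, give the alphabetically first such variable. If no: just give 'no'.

Answer: yes 1 2 x

Derivation:
Steps 1,2: C(x = x * 2) vs A(x = x - 3). RACE on x (W-W).
Steps 2,3: same thread (A). No race.
Steps 3,4: A(x = x + 3) vs C(x = y + 3). RACE on x (W-W).
Steps 4,5: C(x = y + 3) vs B(y = x). RACE on x (W-R), y (R-W). Multiple vars; alphabetically first is x.
Steps 5,6: same thread (B). No race.
Steps 6,7: same thread (B). No race.
First conflict at steps 1,2.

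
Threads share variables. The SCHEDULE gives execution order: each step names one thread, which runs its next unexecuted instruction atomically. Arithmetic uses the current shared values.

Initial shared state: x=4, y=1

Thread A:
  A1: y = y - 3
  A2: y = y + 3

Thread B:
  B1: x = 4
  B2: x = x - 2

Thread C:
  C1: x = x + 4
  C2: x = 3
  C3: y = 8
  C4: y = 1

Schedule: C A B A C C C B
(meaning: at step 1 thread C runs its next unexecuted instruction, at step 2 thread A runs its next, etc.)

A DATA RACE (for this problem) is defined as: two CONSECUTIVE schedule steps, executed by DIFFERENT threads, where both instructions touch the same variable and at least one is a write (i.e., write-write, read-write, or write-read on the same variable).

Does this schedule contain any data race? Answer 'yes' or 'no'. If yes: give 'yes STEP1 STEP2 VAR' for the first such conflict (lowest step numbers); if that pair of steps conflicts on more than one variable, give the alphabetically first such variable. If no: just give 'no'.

Answer: no

Derivation:
Steps 1,2: C(r=x,w=x) vs A(r=y,w=y). No conflict.
Steps 2,3: A(r=y,w=y) vs B(r=-,w=x). No conflict.
Steps 3,4: B(r=-,w=x) vs A(r=y,w=y). No conflict.
Steps 4,5: A(r=y,w=y) vs C(r=-,w=x). No conflict.
Steps 5,6: same thread (C). No race.
Steps 6,7: same thread (C). No race.
Steps 7,8: C(r=-,w=y) vs B(r=x,w=x). No conflict.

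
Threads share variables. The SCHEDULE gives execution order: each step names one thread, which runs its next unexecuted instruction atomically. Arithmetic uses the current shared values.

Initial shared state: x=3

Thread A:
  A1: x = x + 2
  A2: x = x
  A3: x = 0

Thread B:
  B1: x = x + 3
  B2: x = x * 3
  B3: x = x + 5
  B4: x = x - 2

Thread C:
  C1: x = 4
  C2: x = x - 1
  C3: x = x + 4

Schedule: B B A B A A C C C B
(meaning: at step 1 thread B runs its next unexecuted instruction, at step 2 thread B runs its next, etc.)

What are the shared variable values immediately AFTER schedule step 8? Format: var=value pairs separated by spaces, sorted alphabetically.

Step 1: thread B executes B1 (x = x + 3). Shared: x=6. PCs: A@0 B@1 C@0
Step 2: thread B executes B2 (x = x * 3). Shared: x=18. PCs: A@0 B@2 C@0
Step 3: thread A executes A1 (x = x + 2). Shared: x=20. PCs: A@1 B@2 C@0
Step 4: thread B executes B3 (x = x + 5). Shared: x=25. PCs: A@1 B@3 C@0
Step 5: thread A executes A2 (x = x). Shared: x=25. PCs: A@2 B@3 C@0
Step 6: thread A executes A3 (x = 0). Shared: x=0. PCs: A@3 B@3 C@0
Step 7: thread C executes C1 (x = 4). Shared: x=4. PCs: A@3 B@3 C@1
Step 8: thread C executes C2 (x = x - 1). Shared: x=3. PCs: A@3 B@3 C@2

Answer: x=3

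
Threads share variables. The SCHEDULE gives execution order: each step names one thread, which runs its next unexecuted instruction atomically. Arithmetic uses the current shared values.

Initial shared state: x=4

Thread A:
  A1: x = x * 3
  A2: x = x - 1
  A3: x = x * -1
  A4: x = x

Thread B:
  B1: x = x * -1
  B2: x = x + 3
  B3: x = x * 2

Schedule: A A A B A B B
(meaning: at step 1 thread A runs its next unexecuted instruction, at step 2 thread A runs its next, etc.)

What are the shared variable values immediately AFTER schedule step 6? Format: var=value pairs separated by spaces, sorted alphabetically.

Step 1: thread A executes A1 (x = x * 3). Shared: x=12. PCs: A@1 B@0
Step 2: thread A executes A2 (x = x - 1). Shared: x=11. PCs: A@2 B@0
Step 3: thread A executes A3 (x = x * -1). Shared: x=-11. PCs: A@3 B@0
Step 4: thread B executes B1 (x = x * -1). Shared: x=11. PCs: A@3 B@1
Step 5: thread A executes A4 (x = x). Shared: x=11. PCs: A@4 B@1
Step 6: thread B executes B2 (x = x + 3). Shared: x=14. PCs: A@4 B@2

Answer: x=14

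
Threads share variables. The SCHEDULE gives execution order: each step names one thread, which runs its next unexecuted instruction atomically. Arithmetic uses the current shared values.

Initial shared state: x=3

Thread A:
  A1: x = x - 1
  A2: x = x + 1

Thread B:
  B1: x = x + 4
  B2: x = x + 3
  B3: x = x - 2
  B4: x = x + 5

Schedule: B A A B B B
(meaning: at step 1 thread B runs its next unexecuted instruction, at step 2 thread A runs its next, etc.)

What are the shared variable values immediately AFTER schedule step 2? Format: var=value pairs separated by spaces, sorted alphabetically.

Step 1: thread B executes B1 (x = x + 4). Shared: x=7. PCs: A@0 B@1
Step 2: thread A executes A1 (x = x - 1). Shared: x=6. PCs: A@1 B@1

Answer: x=6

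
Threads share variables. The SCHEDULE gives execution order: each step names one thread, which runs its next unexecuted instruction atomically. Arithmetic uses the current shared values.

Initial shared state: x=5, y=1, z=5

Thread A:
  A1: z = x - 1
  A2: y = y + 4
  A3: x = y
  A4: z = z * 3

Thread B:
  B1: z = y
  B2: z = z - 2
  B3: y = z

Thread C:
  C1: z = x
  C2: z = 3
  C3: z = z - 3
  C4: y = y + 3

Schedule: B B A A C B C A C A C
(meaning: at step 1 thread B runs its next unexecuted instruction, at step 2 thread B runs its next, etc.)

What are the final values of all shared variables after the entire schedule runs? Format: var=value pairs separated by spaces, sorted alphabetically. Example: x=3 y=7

Answer: x=5 y=8 z=0

Derivation:
Step 1: thread B executes B1 (z = y). Shared: x=5 y=1 z=1. PCs: A@0 B@1 C@0
Step 2: thread B executes B2 (z = z - 2). Shared: x=5 y=1 z=-1. PCs: A@0 B@2 C@0
Step 3: thread A executes A1 (z = x - 1). Shared: x=5 y=1 z=4. PCs: A@1 B@2 C@0
Step 4: thread A executes A2 (y = y + 4). Shared: x=5 y=5 z=4. PCs: A@2 B@2 C@0
Step 5: thread C executes C1 (z = x). Shared: x=5 y=5 z=5. PCs: A@2 B@2 C@1
Step 6: thread B executes B3 (y = z). Shared: x=5 y=5 z=5. PCs: A@2 B@3 C@1
Step 7: thread C executes C2 (z = 3). Shared: x=5 y=5 z=3. PCs: A@2 B@3 C@2
Step 8: thread A executes A3 (x = y). Shared: x=5 y=5 z=3. PCs: A@3 B@3 C@2
Step 9: thread C executes C3 (z = z - 3). Shared: x=5 y=5 z=0. PCs: A@3 B@3 C@3
Step 10: thread A executes A4 (z = z * 3). Shared: x=5 y=5 z=0. PCs: A@4 B@3 C@3
Step 11: thread C executes C4 (y = y + 3). Shared: x=5 y=8 z=0. PCs: A@4 B@3 C@4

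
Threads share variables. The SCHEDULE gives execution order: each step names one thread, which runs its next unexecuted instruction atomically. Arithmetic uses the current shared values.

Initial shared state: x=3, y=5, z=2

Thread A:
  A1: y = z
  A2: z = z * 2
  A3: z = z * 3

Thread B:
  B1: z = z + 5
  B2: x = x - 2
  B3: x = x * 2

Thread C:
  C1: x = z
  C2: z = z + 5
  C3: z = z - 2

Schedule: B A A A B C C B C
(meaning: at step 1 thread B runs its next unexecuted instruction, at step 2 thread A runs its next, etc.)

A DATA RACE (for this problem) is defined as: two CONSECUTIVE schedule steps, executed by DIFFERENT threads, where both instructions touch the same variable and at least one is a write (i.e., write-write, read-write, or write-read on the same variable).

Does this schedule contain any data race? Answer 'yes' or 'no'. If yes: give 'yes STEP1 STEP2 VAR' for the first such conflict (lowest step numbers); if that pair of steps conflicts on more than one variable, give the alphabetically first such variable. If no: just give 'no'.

Answer: yes 1 2 z

Derivation:
Steps 1,2: B(z = z + 5) vs A(y = z). RACE on z (W-R).
Steps 2,3: same thread (A). No race.
Steps 3,4: same thread (A). No race.
Steps 4,5: A(r=z,w=z) vs B(r=x,w=x). No conflict.
Steps 5,6: B(x = x - 2) vs C(x = z). RACE on x (W-W).
Steps 6,7: same thread (C). No race.
Steps 7,8: C(r=z,w=z) vs B(r=x,w=x). No conflict.
Steps 8,9: B(r=x,w=x) vs C(r=z,w=z). No conflict.
First conflict at steps 1,2.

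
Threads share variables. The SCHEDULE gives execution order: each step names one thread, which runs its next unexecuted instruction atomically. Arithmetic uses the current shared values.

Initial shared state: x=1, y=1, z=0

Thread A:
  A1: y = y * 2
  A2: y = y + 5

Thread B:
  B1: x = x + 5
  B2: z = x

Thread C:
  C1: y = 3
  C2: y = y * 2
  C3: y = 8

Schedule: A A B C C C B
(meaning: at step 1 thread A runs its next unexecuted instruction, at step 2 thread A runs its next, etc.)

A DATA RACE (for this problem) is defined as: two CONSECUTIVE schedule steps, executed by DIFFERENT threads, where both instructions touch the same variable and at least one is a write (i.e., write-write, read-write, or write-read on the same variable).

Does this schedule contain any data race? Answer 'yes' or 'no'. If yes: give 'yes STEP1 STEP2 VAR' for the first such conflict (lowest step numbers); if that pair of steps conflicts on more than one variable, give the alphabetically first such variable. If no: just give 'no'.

Steps 1,2: same thread (A). No race.
Steps 2,3: A(r=y,w=y) vs B(r=x,w=x). No conflict.
Steps 3,4: B(r=x,w=x) vs C(r=-,w=y). No conflict.
Steps 4,5: same thread (C). No race.
Steps 5,6: same thread (C). No race.
Steps 6,7: C(r=-,w=y) vs B(r=x,w=z). No conflict.

Answer: no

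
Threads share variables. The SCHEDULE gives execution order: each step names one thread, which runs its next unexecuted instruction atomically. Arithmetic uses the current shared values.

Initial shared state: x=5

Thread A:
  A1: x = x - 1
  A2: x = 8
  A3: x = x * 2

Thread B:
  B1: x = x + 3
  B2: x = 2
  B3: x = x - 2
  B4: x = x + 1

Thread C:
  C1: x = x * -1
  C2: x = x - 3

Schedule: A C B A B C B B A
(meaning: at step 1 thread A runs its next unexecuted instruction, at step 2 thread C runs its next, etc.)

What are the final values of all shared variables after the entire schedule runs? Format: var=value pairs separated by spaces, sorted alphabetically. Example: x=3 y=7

Step 1: thread A executes A1 (x = x - 1). Shared: x=4. PCs: A@1 B@0 C@0
Step 2: thread C executes C1 (x = x * -1). Shared: x=-4. PCs: A@1 B@0 C@1
Step 3: thread B executes B1 (x = x + 3). Shared: x=-1. PCs: A@1 B@1 C@1
Step 4: thread A executes A2 (x = 8). Shared: x=8. PCs: A@2 B@1 C@1
Step 5: thread B executes B2 (x = 2). Shared: x=2. PCs: A@2 B@2 C@1
Step 6: thread C executes C2 (x = x - 3). Shared: x=-1. PCs: A@2 B@2 C@2
Step 7: thread B executes B3 (x = x - 2). Shared: x=-3. PCs: A@2 B@3 C@2
Step 8: thread B executes B4 (x = x + 1). Shared: x=-2. PCs: A@2 B@4 C@2
Step 9: thread A executes A3 (x = x * 2). Shared: x=-4. PCs: A@3 B@4 C@2

Answer: x=-4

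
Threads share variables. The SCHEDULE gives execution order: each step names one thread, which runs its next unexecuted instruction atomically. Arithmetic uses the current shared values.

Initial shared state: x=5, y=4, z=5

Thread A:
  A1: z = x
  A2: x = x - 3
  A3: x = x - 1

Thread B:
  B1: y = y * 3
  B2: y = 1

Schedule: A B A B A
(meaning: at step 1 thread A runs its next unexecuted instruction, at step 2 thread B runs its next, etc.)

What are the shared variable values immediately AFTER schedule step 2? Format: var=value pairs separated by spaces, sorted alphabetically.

Step 1: thread A executes A1 (z = x). Shared: x=5 y=4 z=5. PCs: A@1 B@0
Step 2: thread B executes B1 (y = y * 3). Shared: x=5 y=12 z=5. PCs: A@1 B@1

Answer: x=5 y=12 z=5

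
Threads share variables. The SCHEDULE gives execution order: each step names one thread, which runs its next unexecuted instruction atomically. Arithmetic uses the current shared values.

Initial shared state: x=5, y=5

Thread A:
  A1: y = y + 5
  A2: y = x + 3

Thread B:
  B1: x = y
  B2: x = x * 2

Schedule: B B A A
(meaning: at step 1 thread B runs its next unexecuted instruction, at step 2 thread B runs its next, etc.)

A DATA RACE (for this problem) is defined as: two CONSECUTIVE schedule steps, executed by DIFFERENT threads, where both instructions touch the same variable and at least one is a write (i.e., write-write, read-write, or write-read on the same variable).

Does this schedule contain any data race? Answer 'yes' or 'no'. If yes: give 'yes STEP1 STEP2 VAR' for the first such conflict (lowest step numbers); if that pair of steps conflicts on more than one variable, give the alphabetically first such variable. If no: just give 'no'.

Answer: no

Derivation:
Steps 1,2: same thread (B). No race.
Steps 2,3: B(r=x,w=x) vs A(r=y,w=y). No conflict.
Steps 3,4: same thread (A). No race.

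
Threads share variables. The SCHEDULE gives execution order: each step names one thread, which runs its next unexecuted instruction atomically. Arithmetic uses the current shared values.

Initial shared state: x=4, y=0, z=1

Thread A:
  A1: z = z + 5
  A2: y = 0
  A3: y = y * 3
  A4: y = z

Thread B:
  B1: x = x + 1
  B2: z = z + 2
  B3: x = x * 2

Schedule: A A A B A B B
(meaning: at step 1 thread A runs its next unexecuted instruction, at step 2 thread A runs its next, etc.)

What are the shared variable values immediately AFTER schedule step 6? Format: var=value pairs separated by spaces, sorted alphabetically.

Answer: x=5 y=6 z=8

Derivation:
Step 1: thread A executes A1 (z = z + 5). Shared: x=4 y=0 z=6. PCs: A@1 B@0
Step 2: thread A executes A2 (y = 0). Shared: x=4 y=0 z=6. PCs: A@2 B@0
Step 3: thread A executes A3 (y = y * 3). Shared: x=4 y=0 z=6. PCs: A@3 B@0
Step 4: thread B executes B1 (x = x + 1). Shared: x=5 y=0 z=6. PCs: A@3 B@1
Step 5: thread A executes A4 (y = z). Shared: x=5 y=6 z=6. PCs: A@4 B@1
Step 6: thread B executes B2 (z = z + 2). Shared: x=5 y=6 z=8. PCs: A@4 B@2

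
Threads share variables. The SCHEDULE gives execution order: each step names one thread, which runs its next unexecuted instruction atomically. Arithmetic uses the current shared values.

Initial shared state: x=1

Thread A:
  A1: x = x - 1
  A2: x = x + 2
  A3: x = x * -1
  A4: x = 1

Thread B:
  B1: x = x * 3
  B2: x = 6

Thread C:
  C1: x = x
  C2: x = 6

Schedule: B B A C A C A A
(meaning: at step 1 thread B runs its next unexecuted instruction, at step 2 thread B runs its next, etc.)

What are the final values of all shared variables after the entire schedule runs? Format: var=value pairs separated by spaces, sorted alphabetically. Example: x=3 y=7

Step 1: thread B executes B1 (x = x * 3). Shared: x=3. PCs: A@0 B@1 C@0
Step 2: thread B executes B2 (x = 6). Shared: x=6. PCs: A@0 B@2 C@0
Step 3: thread A executes A1 (x = x - 1). Shared: x=5. PCs: A@1 B@2 C@0
Step 4: thread C executes C1 (x = x). Shared: x=5. PCs: A@1 B@2 C@1
Step 5: thread A executes A2 (x = x + 2). Shared: x=7. PCs: A@2 B@2 C@1
Step 6: thread C executes C2 (x = 6). Shared: x=6. PCs: A@2 B@2 C@2
Step 7: thread A executes A3 (x = x * -1). Shared: x=-6. PCs: A@3 B@2 C@2
Step 8: thread A executes A4 (x = 1). Shared: x=1. PCs: A@4 B@2 C@2

Answer: x=1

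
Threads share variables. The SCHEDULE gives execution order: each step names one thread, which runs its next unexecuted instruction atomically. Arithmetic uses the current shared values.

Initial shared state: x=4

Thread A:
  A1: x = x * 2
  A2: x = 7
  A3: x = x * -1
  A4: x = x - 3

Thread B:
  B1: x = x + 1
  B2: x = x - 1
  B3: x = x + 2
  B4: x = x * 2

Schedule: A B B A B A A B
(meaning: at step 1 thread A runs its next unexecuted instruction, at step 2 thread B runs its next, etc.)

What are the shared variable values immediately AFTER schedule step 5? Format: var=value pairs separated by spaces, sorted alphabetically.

Answer: x=9

Derivation:
Step 1: thread A executes A1 (x = x * 2). Shared: x=8. PCs: A@1 B@0
Step 2: thread B executes B1 (x = x + 1). Shared: x=9. PCs: A@1 B@1
Step 3: thread B executes B2 (x = x - 1). Shared: x=8. PCs: A@1 B@2
Step 4: thread A executes A2 (x = 7). Shared: x=7. PCs: A@2 B@2
Step 5: thread B executes B3 (x = x + 2). Shared: x=9. PCs: A@2 B@3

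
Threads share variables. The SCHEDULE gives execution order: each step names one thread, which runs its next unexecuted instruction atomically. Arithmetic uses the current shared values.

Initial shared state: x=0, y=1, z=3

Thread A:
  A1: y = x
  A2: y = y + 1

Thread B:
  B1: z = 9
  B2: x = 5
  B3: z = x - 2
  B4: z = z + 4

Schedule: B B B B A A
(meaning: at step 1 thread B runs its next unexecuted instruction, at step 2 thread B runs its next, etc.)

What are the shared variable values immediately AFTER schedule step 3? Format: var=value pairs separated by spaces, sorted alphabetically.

Answer: x=5 y=1 z=3

Derivation:
Step 1: thread B executes B1 (z = 9). Shared: x=0 y=1 z=9. PCs: A@0 B@1
Step 2: thread B executes B2 (x = 5). Shared: x=5 y=1 z=9. PCs: A@0 B@2
Step 3: thread B executes B3 (z = x - 2). Shared: x=5 y=1 z=3. PCs: A@0 B@3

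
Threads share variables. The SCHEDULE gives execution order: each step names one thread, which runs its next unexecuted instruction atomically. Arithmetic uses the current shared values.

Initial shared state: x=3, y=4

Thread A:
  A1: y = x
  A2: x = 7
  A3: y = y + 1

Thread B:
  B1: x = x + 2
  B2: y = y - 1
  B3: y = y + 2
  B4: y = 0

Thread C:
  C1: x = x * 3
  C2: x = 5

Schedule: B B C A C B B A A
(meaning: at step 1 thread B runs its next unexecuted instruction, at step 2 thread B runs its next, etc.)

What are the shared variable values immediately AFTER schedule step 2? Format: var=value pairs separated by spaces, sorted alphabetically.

Step 1: thread B executes B1 (x = x + 2). Shared: x=5 y=4. PCs: A@0 B@1 C@0
Step 2: thread B executes B2 (y = y - 1). Shared: x=5 y=3. PCs: A@0 B@2 C@0

Answer: x=5 y=3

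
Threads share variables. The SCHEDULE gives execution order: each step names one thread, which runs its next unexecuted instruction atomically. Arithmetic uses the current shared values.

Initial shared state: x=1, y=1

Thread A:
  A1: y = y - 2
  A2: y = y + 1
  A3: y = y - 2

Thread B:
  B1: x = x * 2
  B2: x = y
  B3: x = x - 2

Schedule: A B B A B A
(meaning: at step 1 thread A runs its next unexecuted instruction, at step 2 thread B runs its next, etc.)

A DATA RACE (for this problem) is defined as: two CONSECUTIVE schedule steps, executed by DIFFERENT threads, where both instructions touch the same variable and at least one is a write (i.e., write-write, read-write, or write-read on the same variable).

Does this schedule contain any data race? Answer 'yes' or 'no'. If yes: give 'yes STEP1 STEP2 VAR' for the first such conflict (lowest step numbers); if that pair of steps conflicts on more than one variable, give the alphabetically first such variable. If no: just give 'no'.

Answer: yes 3 4 y

Derivation:
Steps 1,2: A(r=y,w=y) vs B(r=x,w=x). No conflict.
Steps 2,3: same thread (B). No race.
Steps 3,4: B(x = y) vs A(y = y + 1). RACE on y (R-W).
Steps 4,5: A(r=y,w=y) vs B(r=x,w=x). No conflict.
Steps 5,6: B(r=x,w=x) vs A(r=y,w=y). No conflict.
First conflict at steps 3,4.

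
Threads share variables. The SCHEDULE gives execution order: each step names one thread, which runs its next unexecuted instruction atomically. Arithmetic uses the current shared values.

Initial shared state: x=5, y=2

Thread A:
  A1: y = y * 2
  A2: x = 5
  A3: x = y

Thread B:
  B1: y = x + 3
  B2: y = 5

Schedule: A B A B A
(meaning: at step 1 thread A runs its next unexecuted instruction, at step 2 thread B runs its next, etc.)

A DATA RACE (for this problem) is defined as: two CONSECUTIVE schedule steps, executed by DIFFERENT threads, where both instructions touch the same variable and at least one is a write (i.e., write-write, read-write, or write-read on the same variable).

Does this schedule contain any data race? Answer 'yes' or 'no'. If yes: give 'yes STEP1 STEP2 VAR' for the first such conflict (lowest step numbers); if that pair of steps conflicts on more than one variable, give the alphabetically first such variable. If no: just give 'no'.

Steps 1,2: A(y = y * 2) vs B(y = x + 3). RACE on y (W-W).
Steps 2,3: B(y = x + 3) vs A(x = 5). RACE on x (R-W).
Steps 3,4: A(r=-,w=x) vs B(r=-,w=y). No conflict.
Steps 4,5: B(y = 5) vs A(x = y). RACE on y (W-R).
First conflict at steps 1,2.

Answer: yes 1 2 y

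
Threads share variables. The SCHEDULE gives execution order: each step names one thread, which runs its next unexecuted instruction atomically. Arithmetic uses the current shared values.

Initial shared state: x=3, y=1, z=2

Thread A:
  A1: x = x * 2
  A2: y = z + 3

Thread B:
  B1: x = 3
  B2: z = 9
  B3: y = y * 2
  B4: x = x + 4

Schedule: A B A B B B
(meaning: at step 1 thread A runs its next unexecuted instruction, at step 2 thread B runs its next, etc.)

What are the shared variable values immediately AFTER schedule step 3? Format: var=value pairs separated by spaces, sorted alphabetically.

Answer: x=3 y=5 z=2

Derivation:
Step 1: thread A executes A1 (x = x * 2). Shared: x=6 y=1 z=2. PCs: A@1 B@0
Step 2: thread B executes B1 (x = 3). Shared: x=3 y=1 z=2. PCs: A@1 B@1
Step 3: thread A executes A2 (y = z + 3). Shared: x=3 y=5 z=2. PCs: A@2 B@1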